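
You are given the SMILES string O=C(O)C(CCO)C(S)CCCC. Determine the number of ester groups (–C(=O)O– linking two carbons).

0

Scan the SMILES for the ester motif — none present.
Groups that are present: 1 carboxylic acid, 1 hydroxyl, 1 thiol.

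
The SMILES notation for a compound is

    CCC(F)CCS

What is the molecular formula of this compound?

Walk through each heavy atom and fill implicit hydrogens from standard valence (C 4, N 3, O 2, S 2, halogen 1):
  atom 1: C, bond orders sum to 1 (valence 4) → 3 H
  atom 2: C, bond orders sum to 2 (valence 4) → 2 H
  atom 3: C, bond orders sum to 3 (valence 4) → 1 H
  atom 4: F (halogen, monovalent) → 0 H
  atom 5: C, bond orders sum to 2 (valence 4) → 2 H
  atom 6: C, bond orders sum to 2 (valence 4) → 2 H
  atom 7: S, bond orders sum to 1 (valence 2) → 1 H
Totals → C:5, H:11, F:1, S:1.

C5H11FS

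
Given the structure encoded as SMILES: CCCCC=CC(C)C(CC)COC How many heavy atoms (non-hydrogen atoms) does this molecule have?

Every atom symbol written in the SMILES (organic subset) is one heavy atom; implicit H are not written.
Heavy atoms by element → C:13, O:1.
Total: 14.

14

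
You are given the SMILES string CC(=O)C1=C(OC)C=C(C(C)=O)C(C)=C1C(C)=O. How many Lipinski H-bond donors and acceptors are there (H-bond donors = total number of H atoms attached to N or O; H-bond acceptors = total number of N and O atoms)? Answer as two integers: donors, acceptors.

Donors: find every N or O and count the H atoms it carries.
  atom 3 (O): bond orders sum to 2 → 0 H
  atom 6 (O): bond orders sum to 2 → 0 H
  atom 12 (O): bond orders sum to 2 → 0 H
  atom 18 (O): bond orders sum to 2 → 0 H
Lipinski HBD = 0.
Acceptors: N atoms = 0, O atoms = 4 → HBA = 4.

0, 4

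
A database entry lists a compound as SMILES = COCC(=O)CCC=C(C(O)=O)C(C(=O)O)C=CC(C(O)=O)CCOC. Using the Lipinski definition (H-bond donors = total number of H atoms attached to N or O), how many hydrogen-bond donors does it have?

3

Donors: find every N or O and count the H atoms it carries.
  atom 2 (O): bond orders sum to 2 → 0 H
  atom 5 (O): bond orders sum to 2 → 0 H
  atom 11 (O): bond orders sum to 1 → 1 H
  atom 12 (O): bond orders sum to 2 → 0 H
  atom 15 (O): bond orders sum to 2 → 0 H
  atom 16 (O): bond orders sum to 1 → 1 H
  atom 21 (O): bond orders sum to 1 → 1 H
  atom 22 (O): bond orders sum to 2 → 0 H
  atom 25 (O): bond orders sum to 2 → 0 H
Lipinski HBD = 3.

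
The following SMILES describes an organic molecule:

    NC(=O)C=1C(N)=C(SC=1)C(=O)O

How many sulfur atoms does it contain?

Scan the SMILES for S atoms (remember two-letter symbols like Cl and Br are single atoms).
Sulfur count: 1.

1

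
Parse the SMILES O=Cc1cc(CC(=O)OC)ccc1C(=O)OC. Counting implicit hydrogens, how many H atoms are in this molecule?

12

Walk through each heavy atom and fill implicit hydrogens from standard valence (C 4, N 3, O 2, S 2, halogen 1); for lowercase aromatic atoms, an aromatic c carries 1 H when it has two neighbours and 0 H with three, and aromatic n carries 0 H:
  atom 1: O, bond orders sum to 2 (valence 2) → 0 H
  atom 2: C, bond orders sum to 3 (valence 4) → 1 H
  atom 3: aromatic c, 3 neighbours → 0 H
  atom 4: aromatic c, 2 neighbours → 1 H
  atom 5: aromatic c, 3 neighbours → 0 H
  atom 6: C, bond orders sum to 2 (valence 4) → 2 H
  atom 7: C, bond orders sum to 4 (valence 4) → 0 H
  atom 8: O, bond orders sum to 2 (valence 2) → 0 H
  atom 9: O, bond orders sum to 2 (valence 2) → 0 H
  atom 10: C, bond orders sum to 1 (valence 4) → 3 H
  atom 11: aromatic c, 2 neighbours → 1 H
  atom 12: aromatic c, 2 neighbours → 1 H
  atom 13: aromatic c, 3 neighbours → 0 H
  atom 14: C, bond orders sum to 4 (valence 4) → 0 H
  atom 15: O, bond orders sum to 2 (valence 2) → 0 H
  atom 16: O, bond orders sum to 2 (valence 2) → 0 H
  atom 17: C, bond orders sum to 1 (valence 4) → 3 H
Total hydrogens: 12.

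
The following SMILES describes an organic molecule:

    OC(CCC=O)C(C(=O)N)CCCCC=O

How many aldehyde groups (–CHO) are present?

The aldehyde motif appears at heavy-atom positions 5, 15 in the SMILES.
Other groups present: 1 amide, 1 hydroxyl.
Aldehyde count: 2.

2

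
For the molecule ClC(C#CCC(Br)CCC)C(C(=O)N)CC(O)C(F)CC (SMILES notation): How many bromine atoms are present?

1

Scan the SMILES for Br atoms (remember two-letter symbols like Cl and Br are single atoms).
Bromine count: 1.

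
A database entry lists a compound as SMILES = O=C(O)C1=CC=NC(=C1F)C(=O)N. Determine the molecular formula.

C7H5FN2O3

Walk through each heavy atom and fill implicit hydrogens from standard valence (C 4, N 3, O 2, S 2, halogen 1):
  atom 1: O, bond orders sum to 2 (valence 2) → 0 H
  atom 2: C, bond orders sum to 4 (valence 4) → 0 H
  atom 3: O, bond orders sum to 1 (valence 2) → 1 H
  atom 4: C, bond orders sum to 4 (valence 4) → 0 H
  atom 5: C, bond orders sum to 3 (valence 4) → 1 H
  atom 6: C, bond orders sum to 3 (valence 4) → 1 H
  atom 7: N, bond orders sum to 3 (valence 3) → 0 H
  atom 8: C, bond orders sum to 4 (valence 4) → 0 H
  atom 9: C, bond orders sum to 4 (valence 4) → 0 H
  atom 10: F (halogen, monovalent) → 0 H
  atom 11: C, bond orders sum to 4 (valence 4) → 0 H
  atom 12: O, bond orders sum to 2 (valence 2) → 0 H
  atom 13: N, bond orders sum to 1 (valence 3) → 2 H
Totals → C:7, H:5, F:1, N:2, O:3.
In Hill order: C7H5FN2O3.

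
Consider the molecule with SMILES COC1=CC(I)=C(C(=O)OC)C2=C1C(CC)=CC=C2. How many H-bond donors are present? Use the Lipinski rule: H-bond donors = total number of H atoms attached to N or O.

Donors: find every N or O and count the H atoms it carries.
  atom 2 (O): bond orders sum to 2 → 0 H
  atom 9 (O): bond orders sum to 2 → 0 H
  atom 10 (O): bond orders sum to 2 → 0 H
Lipinski HBD = 0.

0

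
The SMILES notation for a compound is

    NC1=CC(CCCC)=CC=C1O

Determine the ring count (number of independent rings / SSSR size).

In SMILES, each pair of matching ring-closure digits denotes one ring-closing bond; the number of such bonds equals the number of independent rings.
Ring-closure bonds here: 1.

1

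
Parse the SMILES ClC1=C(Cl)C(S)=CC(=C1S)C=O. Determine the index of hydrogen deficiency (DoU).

Molecular formula: C7H4Cl2OS2.
DoU = (2C + 2 + N − H − X) / 2, where X is the halogen count and O/S are ignored.
    = (2·7 + 2 + 0 − 4 − 2) / 2 = 10 / 2 = 5.

5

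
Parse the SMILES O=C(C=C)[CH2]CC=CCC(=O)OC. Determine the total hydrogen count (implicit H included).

14

Walk through each heavy atom and fill implicit hydrogens from standard valence (C 4, N 3, O 2, S 2, halogen 1):
  atom 1: O, bond orders sum to 2 (valence 2) → 0 H
  atom 2: C, bond orders sum to 4 (valence 4) → 0 H
  atom 3: C, bond orders sum to 3 (valence 4) → 1 H
  atom 4: C, bond orders sum to 2 (valence 4) → 2 H
  atom 5: C with explicit H count 2
  atom 6: C, bond orders sum to 2 (valence 4) → 2 H
  atom 7: C, bond orders sum to 3 (valence 4) → 1 H
  atom 8: C, bond orders sum to 3 (valence 4) → 1 H
  atom 9: C, bond orders sum to 2 (valence 4) → 2 H
  atom 10: C, bond orders sum to 4 (valence 4) → 0 H
  atom 11: O, bond orders sum to 2 (valence 2) → 0 H
  atom 12: O, bond orders sum to 2 (valence 2) → 0 H
  atom 13: C, bond orders sum to 1 (valence 4) → 3 H
Total hydrogens: 14.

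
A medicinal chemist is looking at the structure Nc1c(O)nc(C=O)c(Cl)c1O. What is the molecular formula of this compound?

C6H5ClN2O3

Walk through each heavy atom and fill implicit hydrogens from standard valence (C 4, N 3, O 2, S 2, halogen 1); for lowercase aromatic atoms, an aromatic c carries 1 H when it has two neighbours and 0 H with three, and aromatic n carries 0 H:
  atom 1: N, bond orders sum to 1 (valence 3) → 2 H
  atom 2: aromatic c, 3 neighbours → 0 H
  atom 3: aromatic c, 3 neighbours → 0 H
  atom 4: O, bond orders sum to 1 (valence 2) → 1 H
  atom 5: aromatic n, 2 neighbours → 0 H
  atom 6: aromatic c, 3 neighbours → 0 H
  atom 7: C, bond orders sum to 3 (valence 4) → 1 H
  atom 8: O, bond orders sum to 2 (valence 2) → 0 H
  atom 9: aromatic c, 3 neighbours → 0 H
  atom 10: Cl (halogen, monovalent) → 0 H
  atom 11: aromatic c, 3 neighbours → 0 H
  atom 12: O, bond orders sum to 1 (valence 2) → 1 H
Totals → C:6, H:5, Cl:1, N:2, O:3.
In Hill order: C6H5ClN2O3.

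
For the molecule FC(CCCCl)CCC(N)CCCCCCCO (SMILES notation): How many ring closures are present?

0

In SMILES, each pair of matching ring-closure digits denotes one ring-closing bond; the number of such bonds equals the number of independent rings.
Ring-closure bonds here: 0.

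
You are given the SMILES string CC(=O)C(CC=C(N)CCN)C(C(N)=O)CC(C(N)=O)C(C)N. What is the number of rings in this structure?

0

In SMILES, each pair of matching ring-closure digits denotes one ring-closing bond; the number of such bonds equals the number of independent rings.
Ring-closure bonds here: 0.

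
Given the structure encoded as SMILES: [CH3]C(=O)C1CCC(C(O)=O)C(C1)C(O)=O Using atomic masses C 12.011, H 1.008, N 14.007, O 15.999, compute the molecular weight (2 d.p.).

First, the molecular formula is C10H14O5 (counting implicit H from valence).
  C: 10 × 12.011 = 120.110
  H: 14 × 1.008 = 14.112
  O: 5 × 15.999 = 79.995
Sum: 10×12.011 + 14×1.008 + 5×15.999 = 214.217 → 214.22 g/mol.

214.22 g/mol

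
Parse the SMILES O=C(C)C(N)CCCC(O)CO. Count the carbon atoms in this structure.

8

Count every carbon token in the SMILES (each C, including those in ring-closure positions and inside branches).
Carbon count: 8.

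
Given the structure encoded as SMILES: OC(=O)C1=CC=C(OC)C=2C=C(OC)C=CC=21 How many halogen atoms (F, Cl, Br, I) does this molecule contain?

0

Scan the SMILES for the halogen motif — none present.
Groups that are present: 1 carboxylic acid, 2 ether.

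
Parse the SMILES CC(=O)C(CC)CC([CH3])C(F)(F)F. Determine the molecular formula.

Walk through each heavy atom and fill implicit hydrogens from standard valence (C 4, N 3, O 2, S 2, halogen 1):
  atom 1: C, bond orders sum to 1 (valence 4) → 3 H
  atom 2: C, bond orders sum to 4 (valence 4) → 0 H
  atom 3: O, bond orders sum to 2 (valence 2) → 0 H
  atom 4: C, bond orders sum to 3 (valence 4) → 1 H
  atom 5: C, bond orders sum to 2 (valence 4) → 2 H
  atom 6: C, bond orders sum to 1 (valence 4) → 3 H
  atom 7: C, bond orders sum to 2 (valence 4) → 2 H
  atom 8: C, bond orders sum to 3 (valence 4) → 1 H
  atom 9: C with explicit H count 3
  atom 10: C, bond orders sum to 4 (valence 4) → 0 H
  atom 11: F (halogen, monovalent) → 0 H
  atom 12: F (halogen, monovalent) → 0 H
  atom 13: F (halogen, monovalent) → 0 H
Totals → C:9, H:15, F:3, O:1.
In Hill order: C9H15F3O.

C9H15F3O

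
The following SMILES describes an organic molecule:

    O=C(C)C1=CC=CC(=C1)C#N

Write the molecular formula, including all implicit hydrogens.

Walk through each heavy atom and fill implicit hydrogens from standard valence (C 4, N 3, O 2, S 2, halogen 1):
  atom 1: O, bond orders sum to 2 (valence 2) → 0 H
  atom 2: C, bond orders sum to 4 (valence 4) → 0 H
  atom 3: C, bond orders sum to 1 (valence 4) → 3 H
  atom 4: C, bond orders sum to 4 (valence 4) → 0 H
  atom 5: C, bond orders sum to 3 (valence 4) → 1 H
  atom 6: C, bond orders sum to 3 (valence 4) → 1 H
  atom 7: C, bond orders sum to 3 (valence 4) → 1 H
  atom 8: C, bond orders sum to 4 (valence 4) → 0 H
  atom 9: C, bond orders sum to 3 (valence 4) → 1 H
  atom 10: C, bond orders sum to 4 (valence 4) → 0 H
  atom 11: N, bond orders sum to 3 (valence 3) → 0 H
Totals → C:9, H:7, N:1, O:1.

C9H7NO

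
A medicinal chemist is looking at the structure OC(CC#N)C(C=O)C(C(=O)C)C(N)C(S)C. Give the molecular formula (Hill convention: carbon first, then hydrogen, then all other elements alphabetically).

C11H18N2O3S

Walk through each heavy atom and fill implicit hydrogens from standard valence (C 4, N 3, O 2, S 2, halogen 1):
  atom 1: O, bond orders sum to 1 (valence 2) → 1 H
  atom 2: C, bond orders sum to 3 (valence 4) → 1 H
  atom 3: C, bond orders sum to 2 (valence 4) → 2 H
  atom 4: C, bond orders sum to 4 (valence 4) → 0 H
  atom 5: N, bond orders sum to 3 (valence 3) → 0 H
  atom 6: C, bond orders sum to 3 (valence 4) → 1 H
  atom 7: C, bond orders sum to 3 (valence 4) → 1 H
  atom 8: O, bond orders sum to 2 (valence 2) → 0 H
  atom 9: C, bond orders sum to 3 (valence 4) → 1 H
  atom 10: C, bond orders sum to 4 (valence 4) → 0 H
  atom 11: O, bond orders sum to 2 (valence 2) → 0 H
  atom 12: C, bond orders sum to 1 (valence 4) → 3 H
  atom 13: C, bond orders sum to 3 (valence 4) → 1 H
  atom 14: N, bond orders sum to 1 (valence 3) → 2 H
  atom 15: C, bond orders sum to 3 (valence 4) → 1 H
  atom 16: S, bond orders sum to 1 (valence 2) → 1 H
  atom 17: C, bond orders sum to 1 (valence 4) → 3 H
Totals → C:11, H:18, N:2, O:3, S:1.
In Hill order: C11H18N2O3S.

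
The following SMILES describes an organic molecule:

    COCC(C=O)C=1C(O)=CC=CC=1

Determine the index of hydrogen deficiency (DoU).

Degree of unsaturation = (number of rings) + (number of π bonds).
Ring closures in the SMILES: 1.
π bonds: 4 double bonds (each 1 DoU) → 4 DoU from unsaturation.
Total DoU = 1 + 4 = 5.

5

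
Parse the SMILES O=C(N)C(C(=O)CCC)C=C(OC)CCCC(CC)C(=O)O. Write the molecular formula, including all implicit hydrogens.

Walk through each heavy atom and fill implicit hydrogens from standard valence (C 4, N 3, O 2, S 2, halogen 1):
  atom 1: O, bond orders sum to 2 (valence 2) → 0 H
  atom 2: C, bond orders sum to 4 (valence 4) → 0 H
  atom 3: N, bond orders sum to 1 (valence 3) → 2 H
  atom 4: C, bond orders sum to 3 (valence 4) → 1 H
  atom 5: C, bond orders sum to 4 (valence 4) → 0 H
  atom 6: O, bond orders sum to 2 (valence 2) → 0 H
  atom 7: C, bond orders sum to 2 (valence 4) → 2 H
  atom 8: C, bond orders sum to 2 (valence 4) → 2 H
  atom 9: C, bond orders sum to 1 (valence 4) → 3 H
  atom 10: C, bond orders sum to 3 (valence 4) → 1 H
  atom 11: C, bond orders sum to 4 (valence 4) → 0 H
  atom 12: O, bond orders sum to 2 (valence 2) → 0 H
  atom 13: C, bond orders sum to 1 (valence 4) → 3 H
  atom 14: C, bond orders sum to 2 (valence 4) → 2 H
  atom 15: C, bond orders sum to 2 (valence 4) → 2 H
  atom 16: C, bond orders sum to 2 (valence 4) → 2 H
  atom 17: C, bond orders sum to 3 (valence 4) → 1 H
  atom 18: C, bond orders sum to 2 (valence 4) → 2 H
  atom 19: C, bond orders sum to 1 (valence 4) → 3 H
  atom 20: C, bond orders sum to 4 (valence 4) → 0 H
  atom 21: O, bond orders sum to 2 (valence 2) → 0 H
  atom 22: O, bond orders sum to 1 (valence 2) → 1 H
Totals → C:16, H:27, N:1, O:5.

C16H27NO5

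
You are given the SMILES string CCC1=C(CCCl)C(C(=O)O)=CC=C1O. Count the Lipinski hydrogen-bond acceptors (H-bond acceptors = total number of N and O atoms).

N atoms: 0; O atoms: 3.
Lipinski HBA = 0 + 3 = 3.

3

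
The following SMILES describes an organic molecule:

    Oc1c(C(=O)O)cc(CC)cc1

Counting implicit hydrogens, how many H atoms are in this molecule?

Walk through each heavy atom and fill implicit hydrogens from standard valence (C 4, N 3, O 2, S 2, halogen 1); for lowercase aromatic atoms, an aromatic c carries 1 H when it has two neighbours and 0 H with three, and aromatic n carries 0 H:
  atom 1: O, bond orders sum to 1 (valence 2) → 1 H
  atom 2: aromatic c, 3 neighbours → 0 H
  atom 3: aromatic c, 3 neighbours → 0 H
  atom 4: C, bond orders sum to 4 (valence 4) → 0 H
  atom 5: O, bond orders sum to 2 (valence 2) → 0 H
  atom 6: O, bond orders sum to 1 (valence 2) → 1 H
  atom 7: aromatic c, 2 neighbours → 1 H
  atom 8: aromatic c, 3 neighbours → 0 H
  atom 9: C, bond orders sum to 2 (valence 4) → 2 H
  atom 10: C, bond orders sum to 1 (valence 4) → 3 H
  atom 11: aromatic c, 2 neighbours → 1 H
  atom 12: aromatic c, 2 neighbours → 1 H
Total hydrogens: 10.

10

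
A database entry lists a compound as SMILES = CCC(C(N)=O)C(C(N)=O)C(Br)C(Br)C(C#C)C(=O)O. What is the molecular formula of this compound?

Walk through each heavy atom and fill implicit hydrogens from standard valence (C 4, N 3, O 2, S 2, halogen 1):
  atom 1: C, bond orders sum to 1 (valence 4) → 3 H
  atom 2: C, bond orders sum to 2 (valence 4) → 2 H
  atom 3: C, bond orders sum to 3 (valence 4) → 1 H
  atom 4: C, bond orders sum to 4 (valence 4) → 0 H
  atom 5: N, bond orders sum to 1 (valence 3) → 2 H
  atom 6: O, bond orders sum to 2 (valence 2) → 0 H
  atom 7: C, bond orders sum to 3 (valence 4) → 1 H
  atom 8: C, bond orders sum to 4 (valence 4) → 0 H
  atom 9: N, bond orders sum to 1 (valence 3) → 2 H
  atom 10: O, bond orders sum to 2 (valence 2) → 0 H
  atom 11: C, bond orders sum to 3 (valence 4) → 1 H
  atom 12: Br (halogen, monovalent) → 0 H
  atom 13: C, bond orders sum to 3 (valence 4) → 1 H
  atom 14: Br (halogen, monovalent) → 0 H
  atom 15: C, bond orders sum to 3 (valence 4) → 1 H
  atom 16: C, bond orders sum to 4 (valence 4) → 0 H
  atom 17: C, bond orders sum to 3 (valence 4) → 1 H
  atom 18: C, bond orders sum to 4 (valence 4) → 0 H
  atom 19: O, bond orders sum to 2 (valence 2) → 0 H
  atom 20: O, bond orders sum to 1 (valence 2) → 1 H
Totals → C:12, H:16, Br:2, N:2, O:4.

C12H16Br2N2O4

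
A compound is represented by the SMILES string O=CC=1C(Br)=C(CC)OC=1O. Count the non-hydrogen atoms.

11

Every atom symbol written in the SMILES (organic subset) is one heavy atom; implicit H are not written.
Heavy atoms by element → Br:1, C:7, O:3.
Total: 11.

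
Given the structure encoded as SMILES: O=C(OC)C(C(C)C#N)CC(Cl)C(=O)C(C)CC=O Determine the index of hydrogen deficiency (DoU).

5

Degree of unsaturation = (number of rings) + (number of π bonds).
Ring closures in the SMILES: 0.
π bonds: 3 double bonds (each 1 DoU), 1 triple bond (each 2 DoU) → 5 DoU from unsaturation.
Total DoU = 0 + 5 = 5.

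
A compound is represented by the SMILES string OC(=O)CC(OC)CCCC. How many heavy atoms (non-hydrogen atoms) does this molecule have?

Every atom symbol written in the SMILES (organic subset) is one heavy atom; implicit H are not written.
Heavy atoms by element → C:8, O:3.
Total: 11.

11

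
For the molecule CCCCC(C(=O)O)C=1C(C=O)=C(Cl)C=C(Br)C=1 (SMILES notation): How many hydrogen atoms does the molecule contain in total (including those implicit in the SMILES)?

Walk through each heavy atom and fill implicit hydrogens from standard valence (C 4, N 3, O 2, S 2, halogen 1):
  atom 1: C, bond orders sum to 1 (valence 4) → 3 H
  atom 2: C, bond orders sum to 2 (valence 4) → 2 H
  atom 3: C, bond orders sum to 2 (valence 4) → 2 H
  atom 4: C, bond orders sum to 2 (valence 4) → 2 H
  atom 5: C, bond orders sum to 3 (valence 4) → 1 H
  atom 6: C, bond orders sum to 4 (valence 4) → 0 H
  atom 7: O, bond orders sum to 2 (valence 2) → 0 H
  atom 8: O, bond orders sum to 1 (valence 2) → 1 H
  atom 9: C, bond orders sum to 4 (valence 4) → 0 H
  atom 10: C, bond orders sum to 4 (valence 4) → 0 H
  atom 11: C, bond orders sum to 3 (valence 4) → 1 H
  atom 12: O, bond orders sum to 2 (valence 2) → 0 H
  atom 13: C, bond orders sum to 4 (valence 4) → 0 H
  atom 14: Cl (halogen, monovalent) → 0 H
  atom 15: C, bond orders sum to 3 (valence 4) → 1 H
  atom 16: C, bond orders sum to 4 (valence 4) → 0 H
  atom 17: Br (halogen, monovalent) → 0 H
  atom 18: C, bond orders sum to 3 (valence 4) → 1 H
Total hydrogens: 14.

14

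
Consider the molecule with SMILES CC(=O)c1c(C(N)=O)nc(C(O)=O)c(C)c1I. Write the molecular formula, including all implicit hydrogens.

Walk through each heavy atom and fill implicit hydrogens from standard valence (C 4, N 3, O 2, S 2, halogen 1); for lowercase aromatic atoms, an aromatic c carries 1 H when it has two neighbours and 0 H with three, and aromatic n carries 0 H:
  atom 1: C, bond orders sum to 1 (valence 4) → 3 H
  atom 2: C, bond orders sum to 4 (valence 4) → 0 H
  atom 3: O, bond orders sum to 2 (valence 2) → 0 H
  atom 4: aromatic c, 3 neighbours → 0 H
  atom 5: aromatic c, 3 neighbours → 0 H
  atom 6: C, bond orders sum to 4 (valence 4) → 0 H
  atom 7: N, bond orders sum to 1 (valence 3) → 2 H
  atom 8: O, bond orders sum to 2 (valence 2) → 0 H
  atom 9: aromatic n, 2 neighbours → 0 H
  atom 10: aromatic c, 3 neighbours → 0 H
  atom 11: C, bond orders sum to 4 (valence 4) → 0 H
  atom 12: O, bond orders sum to 1 (valence 2) → 1 H
  atom 13: O, bond orders sum to 2 (valence 2) → 0 H
  atom 14: aromatic c, 3 neighbours → 0 H
  atom 15: C, bond orders sum to 1 (valence 4) → 3 H
  atom 16: aromatic c, 3 neighbours → 0 H
  atom 17: I (halogen, monovalent) → 0 H
Totals → C:10, H:9, I:1, N:2, O:4.
In Hill order: C10H9IN2O4.

C10H9IN2O4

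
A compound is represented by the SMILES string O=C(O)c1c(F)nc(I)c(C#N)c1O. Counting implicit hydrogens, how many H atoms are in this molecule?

Walk through each heavy atom and fill implicit hydrogens from standard valence (C 4, N 3, O 2, S 2, halogen 1); for lowercase aromatic atoms, an aromatic c carries 1 H when it has two neighbours and 0 H with three, and aromatic n carries 0 H:
  atom 1: O, bond orders sum to 2 (valence 2) → 0 H
  atom 2: C, bond orders sum to 4 (valence 4) → 0 H
  atom 3: O, bond orders sum to 1 (valence 2) → 1 H
  atom 4: aromatic c, 3 neighbours → 0 H
  atom 5: aromatic c, 3 neighbours → 0 H
  atom 6: F (halogen, monovalent) → 0 H
  atom 7: aromatic n, 2 neighbours → 0 H
  atom 8: aromatic c, 3 neighbours → 0 H
  atom 9: I (halogen, monovalent) → 0 H
  atom 10: aromatic c, 3 neighbours → 0 H
  atom 11: C, bond orders sum to 4 (valence 4) → 0 H
  atom 12: N, bond orders sum to 3 (valence 3) → 0 H
  atom 13: aromatic c, 3 neighbours → 0 H
  atom 14: O, bond orders sum to 1 (valence 2) → 1 H
Total hydrogens: 2.

2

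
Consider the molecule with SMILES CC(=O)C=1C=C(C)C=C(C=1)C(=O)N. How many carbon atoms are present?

Count every carbon token in the SMILES (each C, including those in ring-closure positions and inside branches).
Carbon count: 10.

10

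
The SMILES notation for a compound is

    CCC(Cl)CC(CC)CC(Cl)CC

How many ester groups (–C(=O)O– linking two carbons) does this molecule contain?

Scan the SMILES for the ester motif — none present.

0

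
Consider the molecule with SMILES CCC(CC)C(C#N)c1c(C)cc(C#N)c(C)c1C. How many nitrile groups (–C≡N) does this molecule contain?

2

The nitrile motif appears at heavy-atom positions 7, 14 in the SMILES.
Nitrile count: 2.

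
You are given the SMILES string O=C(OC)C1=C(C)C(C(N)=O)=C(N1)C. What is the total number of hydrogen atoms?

12

Walk through each heavy atom and fill implicit hydrogens from standard valence (C 4, N 3, O 2, S 2, halogen 1):
  atom 1: O, bond orders sum to 2 (valence 2) → 0 H
  atom 2: C, bond orders sum to 4 (valence 4) → 0 H
  atom 3: O, bond orders sum to 2 (valence 2) → 0 H
  atom 4: C, bond orders sum to 1 (valence 4) → 3 H
  atom 5: C, bond orders sum to 4 (valence 4) → 0 H
  atom 6: C, bond orders sum to 4 (valence 4) → 0 H
  atom 7: C, bond orders sum to 1 (valence 4) → 3 H
  atom 8: C, bond orders sum to 4 (valence 4) → 0 H
  atom 9: C, bond orders sum to 4 (valence 4) → 0 H
  atom 10: N, bond orders sum to 1 (valence 3) → 2 H
  atom 11: O, bond orders sum to 2 (valence 2) → 0 H
  atom 12: C, bond orders sum to 4 (valence 4) → 0 H
  atom 13: N, bond orders sum to 2 (valence 3) → 1 H
  atom 14: C, bond orders sum to 1 (valence 4) → 3 H
Total hydrogens: 12.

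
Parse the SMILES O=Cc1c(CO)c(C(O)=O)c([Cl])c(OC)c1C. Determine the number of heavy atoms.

17

Every atom symbol written in the SMILES (organic subset) is one heavy atom; implicit H are not written.
Heavy atoms by element → C:11, Cl:1, O:5.
Total: 17.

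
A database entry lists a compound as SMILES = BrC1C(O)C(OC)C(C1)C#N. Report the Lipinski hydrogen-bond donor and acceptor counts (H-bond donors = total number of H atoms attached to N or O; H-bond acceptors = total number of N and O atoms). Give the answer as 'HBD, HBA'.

1, 3

Donors: find every N or O and count the H atoms it carries.
  atom 4 (O): bond orders sum to 1 → 1 H
  atom 6 (O): bond orders sum to 2 → 0 H
  atom 11 (N): bond orders sum to 3 → 0 H
Lipinski HBD = 1.
Acceptors: N atoms = 1, O atoms = 2 → HBA = 3.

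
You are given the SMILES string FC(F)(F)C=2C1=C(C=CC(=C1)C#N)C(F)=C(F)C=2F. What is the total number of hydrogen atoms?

3

Walk through each heavy atom and fill implicit hydrogens from standard valence (C 4, N 3, O 2, S 2, halogen 1):
  atom 1: F (halogen, monovalent) → 0 H
  atom 2: C, bond orders sum to 4 (valence 4) → 0 H
  atom 3: F (halogen, monovalent) → 0 H
  atom 4: F (halogen, monovalent) → 0 H
  atom 5: C, bond orders sum to 4 (valence 4) → 0 H
  atom 6: C, bond orders sum to 4 (valence 4) → 0 H
  atom 7: C, bond orders sum to 4 (valence 4) → 0 H
  atom 8: C, bond orders sum to 3 (valence 4) → 1 H
  atom 9: C, bond orders sum to 3 (valence 4) → 1 H
  atom 10: C, bond orders sum to 4 (valence 4) → 0 H
  atom 11: C, bond orders sum to 3 (valence 4) → 1 H
  atom 12: C, bond orders sum to 4 (valence 4) → 0 H
  atom 13: N, bond orders sum to 3 (valence 3) → 0 H
  atom 14: C, bond orders sum to 4 (valence 4) → 0 H
  atom 15: F (halogen, monovalent) → 0 H
  atom 16: C, bond orders sum to 4 (valence 4) → 0 H
  atom 17: F (halogen, monovalent) → 0 H
  atom 18: C, bond orders sum to 4 (valence 4) → 0 H
  atom 19: F (halogen, monovalent) → 0 H
Total hydrogens: 3.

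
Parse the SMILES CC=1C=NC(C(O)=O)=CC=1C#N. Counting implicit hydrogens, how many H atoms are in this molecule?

6

Walk through each heavy atom and fill implicit hydrogens from standard valence (C 4, N 3, O 2, S 2, halogen 1):
  atom 1: C, bond orders sum to 1 (valence 4) → 3 H
  atom 2: C, bond orders sum to 4 (valence 4) → 0 H
  atom 3: C, bond orders sum to 3 (valence 4) → 1 H
  atom 4: N, bond orders sum to 3 (valence 3) → 0 H
  atom 5: C, bond orders sum to 4 (valence 4) → 0 H
  atom 6: C, bond orders sum to 4 (valence 4) → 0 H
  atom 7: O, bond orders sum to 1 (valence 2) → 1 H
  atom 8: O, bond orders sum to 2 (valence 2) → 0 H
  atom 9: C, bond orders sum to 3 (valence 4) → 1 H
  atom 10: C, bond orders sum to 4 (valence 4) → 0 H
  atom 11: C, bond orders sum to 4 (valence 4) → 0 H
  atom 12: N, bond orders sum to 3 (valence 3) → 0 H
Total hydrogens: 6.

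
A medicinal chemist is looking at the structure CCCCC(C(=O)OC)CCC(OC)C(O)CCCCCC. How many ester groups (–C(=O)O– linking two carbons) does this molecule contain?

1

The ester motif appears at heavy-atom position 6 in the SMILES.
Other groups present: 1 ether, 1 hydroxyl.
Ester count: 1.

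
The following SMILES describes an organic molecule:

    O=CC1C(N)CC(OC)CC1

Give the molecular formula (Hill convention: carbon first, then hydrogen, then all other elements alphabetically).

C8H15NO2

Walk through each heavy atom and fill implicit hydrogens from standard valence (C 4, N 3, O 2, S 2, halogen 1):
  atom 1: O, bond orders sum to 2 (valence 2) → 0 H
  atom 2: C, bond orders sum to 3 (valence 4) → 1 H
  atom 3: C, bond orders sum to 3 (valence 4) → 1 H
  atom 4: C, bond orders sum to 3 (valence 4) → 1 H
  atom 5: N, bond orders sum to 1 (valence 3) → 2 H
  atom 6: C, bond orders sum to 2 (valence 4) → 2 H
  atom 7: C, bond orders sum to 3 (valence 4) → 1 H
  atom 8: O, bond orders sum to 2 (valence 2) → 0 H
  atom 9: C, bond orders sum to 1 (valence 4) → 3 H
  atom 10: C, bond orders sum to 2 (valence 4) → 2 H
  atom 11: C, bond orders sum to 2 (valence 4) → 2 H
Totals → C:8, H:15, N:1, O:2.
In Hill order: C8H15NO2.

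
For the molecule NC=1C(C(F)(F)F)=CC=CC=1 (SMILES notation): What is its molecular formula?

C7H6F3N

Walk through each heavy atom and fill implicit hydrogens from standard valence (C 4, N 3, O 2, S 2, halogen 1):
  atom 1: N, bond orders sum to 1 (valence 3) → 2 H
  atom 2: C, bond orders sum to 4 (valence 4) → 0 H
  atom 3: C, bond orders sum to 4 (valence 4) → 0 H
  atom 4: C, bond orders sum to 4 (valence 4) → 0 H
  atom 5: F (halogen, monovalent) → 0 H
  atom 6: F (halogen, monovalent) → 0 H
  atom 7: F (halogen, monovalent) → 0 H
  atom 8: C, bond orders sum to 3 (valence 4) → 1 H
  atom 9: C, bond orders sum to 3 (valence 4) → 1 H
  atom 10: C, bond orders sum to 3 (valence 4) → 1 H
  atom 11: C, bond orders sum to 3 (valence 4) → 1 H
Totals → C:7, H:6, F:3, N:1.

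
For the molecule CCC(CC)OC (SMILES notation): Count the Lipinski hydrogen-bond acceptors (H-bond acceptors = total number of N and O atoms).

N atoms: 0; O atoms: 1.
Lipinski HBA = 0 + 1 = 1.

1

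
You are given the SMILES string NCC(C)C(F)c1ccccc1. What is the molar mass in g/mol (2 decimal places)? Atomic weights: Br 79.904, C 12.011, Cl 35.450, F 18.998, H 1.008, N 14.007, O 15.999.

First, the molecular formula is C10H14FN (counting implicit H from valence).
  C: 10 × 12.011 = 120.110
  F: 1 × 18.998 = 18.998
  H: 14 × 1.008 = 14.112
  N: 1 × 14.007 = 14.007
Sum: 10×12.011 + 1×18.998 + 14×1.008 + 1×14.007 = 167.227 → 167.23 g/mol.

167.23 g/mol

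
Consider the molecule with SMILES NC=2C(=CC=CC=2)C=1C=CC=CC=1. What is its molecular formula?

C12H11N

Walk through each heavy atom and fill implicit hydrogens from standard valence (C 4, N 3, O 2, S 2, halogen 1):
  atom 1: N, bond orders sum to 1 (valence 3) → 2 H
  atom 2: C, bond orders sum to 4 (valence 4) → 0 H
  atom 3: C, bond orders sum to 4 (valence 4) → 0 H
  atom 4: C, bond orders sum to 3 (valence 4) → 1 H
  atom 5: C, bond orders sum to 3 (valence 4) → 1 H
  atom 6: C, bond orders sum to 3 (valence 4) → 1 H
  atom 7: C, bond orders sum to 3 (valence 4) → 1 H
  atom 8: C, bond orders sum to 4 (valence 4) → 0 H
  atom 9: C, bond orders sum to 3 (valence 4) → 1 H
  atom 10: C, bond orders sum to 3 (valence 4) → 1 H
  atom 11: C, bond orders sum to 3 (valence 4) → 1 H
  atom 12: C, bond orders sum to 3 (valence 4) → 1 H
  atom 13: C, bond orders sum to 3 (valence 4) → 1 H
Totals → C:12, H:11, N:1.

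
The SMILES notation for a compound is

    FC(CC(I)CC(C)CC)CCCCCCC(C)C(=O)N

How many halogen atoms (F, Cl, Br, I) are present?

Halogen atoms appear at heavy-atom positions 1, 5 (1×F, 1×I).
Other groups present: 1 amide.
Halogen count: 2.

2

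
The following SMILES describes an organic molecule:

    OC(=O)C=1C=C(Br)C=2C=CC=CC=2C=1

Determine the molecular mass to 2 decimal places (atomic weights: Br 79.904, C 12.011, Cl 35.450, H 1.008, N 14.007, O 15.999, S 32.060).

First, the molecular formula is C11H7BrO2 (counting implicit H from valence).
  Br: 1 × 79.904 = 79.904
  C: 11 × 12.011 = 132.121
  H: 7 × 1.008 = 7.056
  O: 2 × 15.999 = 31.998
Sum: 1×79.904 + 11×12.011 + 7×1.008 + 2×15.999 = 251.079 → 251.08 g/mol.

251.08 g/mol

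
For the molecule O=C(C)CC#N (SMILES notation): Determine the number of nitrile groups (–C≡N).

1

The nitrile motif appears at heavy-atom position 5 in the SMILES.
Other groups present: 1 ketone.
Nitrile count: 1.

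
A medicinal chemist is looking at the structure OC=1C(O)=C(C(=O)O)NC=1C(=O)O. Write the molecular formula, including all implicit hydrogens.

C6H5NO6

Walk through each heavy atom and fill implicit hydrogens from standard valence (C 4, N 3, O 2, S 2, halogen 1):
  atom 1: O, bond orders sum to 1 (valence 2) → 1 H
  atom 2: C, bond orders sum to 4 (valence 4) → 0 H
  atom 3: C, bond orders sum to 4 (valence 4) → 0 H
  atom 4: O, bond orders sum to 1 (valence 2) → 1 H
  atom 5: C, bond orders sum to 4 (valence 4) → 0 H
  atom 6: C, bond orders sum to 4 (valence 4) → 0 H
  atom 7: O, bond orders sum to 2 (valence 2) → 0 H
  atom 8: O, bond orders sum to 1 (valence 2) → 1 H
  atom 9: N, bond orders sum to 2 (valence 3) → 1 H
  atom 10: C, bond orders sum to 4 (valence 4) → 0 H
  atom 11: C, bond orders sum to 4 (valence 4) → 0 H
  atom 12: O, bond orders sum to 2 (valence 2) → 0 H
  atom 13: O, bond orders sum to 1 (valence 2) → 1 H
Totals → C:6, H:5, N:1, O:6.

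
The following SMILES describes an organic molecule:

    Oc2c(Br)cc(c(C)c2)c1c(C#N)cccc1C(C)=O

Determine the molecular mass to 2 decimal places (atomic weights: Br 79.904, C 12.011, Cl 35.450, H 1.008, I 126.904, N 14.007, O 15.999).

First, the molecular formula is C16H12BrNO2 (counting implicit H from valence).
  Br: 1 × 79.904 = 79.904
  C: 16 × 12.011 = 192.176
  H: 12 × 1.008 = 12.096
  N: 1 × 14.007 = 14.007
  O: 2 × 15.999 = 31.998
Sum: 1×79.904 + 16×12.011 + 12×1.008 + 1×14.007 + 2×15.999 = 330.181 → 330.18 g/mol.

330.18 g/mol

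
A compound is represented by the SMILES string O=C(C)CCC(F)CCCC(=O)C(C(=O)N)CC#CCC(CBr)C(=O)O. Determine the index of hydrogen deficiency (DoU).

Molecular formula: C18H25BrFNO5.
DoU = (2C + 2 + N − H − X) / 2, where X is the halogen count and O/S are ignored.
    = (2·18 + 2 + 1 − 25 − 2) / 2 = 12 / 2 = 6.

6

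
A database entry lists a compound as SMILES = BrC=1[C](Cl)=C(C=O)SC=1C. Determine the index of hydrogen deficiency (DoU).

Degree of unsaturation = (number of rings) + (number of π bonds).
Ring closures in the SMILES: 1.
π bonds: 3 double bonds (each 1 DoU) → 3 DoU from unsaturation.
Total DoU = 1 + 3 = 4.

4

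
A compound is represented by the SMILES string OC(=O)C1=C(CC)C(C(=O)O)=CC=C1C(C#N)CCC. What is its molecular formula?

Walk through each heavy atom and fill implicit hydrogens from standard valence (C 4, N 3, O 2, S 2, halogen 1):
  atom 1: O, bond orders sum to 1 (valence 2) → 1 H
  atom 2: C, bond orders sum to 4 (valence 4) → 0 H
  atom 3: O, bond orders sum to 2 (valence 2) → 0 H
  atom 4: C, bond orders sum to 4 (valence 4) → 0 H
  atom 5: C, bond orders sum to 4 (valence 4) → 0 H
  atom 6: C, bond orders sum to 2 (valence 4) → 2 H
  atom 7: C, bond orders sum to 1 (valence 4) → 3 H
  atom 8: C, bond orders sum to 4 (valence 4) → 0 H
  atom 9: C, bond orders sum to 4 (valence 4) → 0 H
  atom 10: O, bond orders sum to 2 (valence 2) → 0 H
  atom 11: O, bond orders sum to 1 (valence 2) → 1 H
  atom 12: C, bond orders sum to 3 (valence 4) → 1 H
  atom 13: C, bond orders sum to 3 (valence 4) → 1 H
  atom 14: C, bond orders sum to 4 (valence 4) → 0 H
  atom 15: C, bond orders sum to 3 (valence 4) → 1 H
  atom 16: C, bond orders sum to 4 (valence 4) → 0 H
  atom 17: N, bond orders sum to 3 (valence 3) → 0 H
  atom 18: C, bond orders sum to 2 (valence 4) → 2 H
  atom 19: C, bond orders sum to 2 (valence 4) → 2 H
  atom 20: C, bond orders sum to 1 (valence 4) → 3 H
Totals → C:15, H:17, N:1, O:4.
In Hill order: C15H17NO4.

C15H17NO4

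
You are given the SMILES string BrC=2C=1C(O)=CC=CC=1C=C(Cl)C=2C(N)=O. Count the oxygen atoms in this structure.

Scan the SMILES for O atoms (remember two-letter symbols like Cl and Br are single atoms).
Oxygen count: 2.

2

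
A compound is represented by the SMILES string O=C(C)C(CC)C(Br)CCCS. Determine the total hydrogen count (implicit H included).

Walk through each heavy atom and fill implicit hydrogens from standard valence (C 4, N 3, O 2, S 2, halogen 1):
  atom 1: O, bond orders sum to 2 (valence 2) → 0 H
  atom 2: C, bond orders sum to 4 (valence 4) → 0 H
  atom 3: C, bond orders sum to 1 (valence 4) → 3 H
  atom 4: C, bond orders sum to 3 (valence 4) → 1 H
  atom 5: C, bond orders sum to 2 (valence 4) → 2 H
  atom 6: C, bond orders sum to 1 (valence 4) → 3 H
  atom 7: C, bond orders sum to 3 (valence 4) → 1 H
  atom 8: Br (halogen, monovalent) → 0 H
  atom 9: C, bond orders sum to 2 (valence 4) → 2 H
  atom 10: C, bond orders sum to 2 (valence 4) → 2 H
  atom 11: C, bond orders sum to 2 (valence 4) → 2 H
  atom 12: S, bond orders sum to 1 (valence 2) → 1 H
Total hydrogens: 17.

17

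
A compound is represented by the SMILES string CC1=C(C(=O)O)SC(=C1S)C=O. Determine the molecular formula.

C7H6O3S2

Walk through each heavy atom and fill implicit hydrogens from standard valence (C 4, N 3, O 2, S 2, halogen 1):
  atom 1: C, bond orders sum to 1 (valence 4) → 3 H
  atom 2: C, bond orders sum to 4 (valence 4) → 0 H
  atom 3: C, bond orders sum to 4 (valence 4) → 0 H
  atom 4: C, bond orders sum to 4 (valence 4) → 0 H
  atom 5: O, bond orders sum to 2 (valence 2) → 0 H
  atom 6: O, bond orders sum to 1 (valence 2) → 1 H
  atom 7: S, bond orders sum to 2 (valence 2) → 0 H
  atom 8: C, bond orders sum to 4 (valence 4) → 0 H
  atom 9: C, bond orders sum to 4 (valence 4) → 0 H
  atom 10: S, bond orders sum to 1 (valence 2) → 1 H
  atom 11: C, bond orders sum to 3 (valence 4) → 1 H
  atom 12: O, bond orders sum to 2 (valence 2) → 0 H
Totals → C:7, H:6, O:3, S:2.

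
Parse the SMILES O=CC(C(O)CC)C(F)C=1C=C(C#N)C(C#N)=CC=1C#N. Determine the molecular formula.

Walk through each heavy atom and fill implicit hydrogens from standard valence (C 4, N 3, O 2, S 2, halogen 1):
  atom 1: O, bond orders sum to 2 (valence 2) → 0 H
  atom 2: C, bond orders sum to 3 (valence 4) → 1 H
  atom 3: C, bond orders sum to 3 (valence 4) → 1 H
  atom 4: C, bond orders sum to 3 (valence 4) → 1 H
  atom 5: O, bond orders sum to 1 (valence 2) → 1 H
  atom 6: C, bond orders sum to 2 (valence 4) → 2 H
  atom 7: C, bond orders sum to 1 (valence 4) → 3 H
  atom 8: C, bond orders sum to 3 (valence 4) → 1 H
  atom 9: F (halogen, monovalent) → 0 H
  atom 10: C, bond orders sum to 4 (valence 4) → 0 H
  atom 11: C, bond orders sum to 3 (valence 4) → 1 H
  atom 12: C, bond orders sum to 4 (valence 4) → 0 H
  atom 13: C, bond orders sum to 4 (valence 4) → 0 H
  atom 14: N, bond orders sum to 3 (valence 3) → 0 H
  atom 15: C, bond orders sum to 4 (valence 4) → 0 H
  atom 16: C, bond orders sum to 4 (valence 4) → 0 H
  atom 17: N, bond orders sum to 3 (valence 3) → 0 H
  atom 18: C, bond orders sum to 3 (valence 4) → 1 H
  atom 19: C, bond orders sum to 4 (valence 4) → 0 H
  atom 20: C, bond orders sum to 4 (valence 4) → 0 H
  atom 21: N, bond orders sum to 3 (valence 3) → 0 H
Totals → C:15, H:12, F:1, N:3, O:2.
In Hill order: C15H12FN3O2.

C15H12FN3O2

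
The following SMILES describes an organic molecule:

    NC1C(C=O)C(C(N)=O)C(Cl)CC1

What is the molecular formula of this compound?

Walk through each heavy atom and fill implicit hydrogens from standard valence (C 4, N 3, O 2, S 2, halogen 1):
  atom 1: N, bond orders sum to 1 (valence 3) → 2 H
  atom 2: C, bond orders sum to 3 (valence 4) → 1 H
  atom 3: C, bond orders sum to 3 (valence 4) → 1 H
  atom 4: C, bond orders sum to 3 (valence 4) → 1 H
  atom 5: O, bond orders sum to 2 (valence 2) → 0 H
  atom 6: C, bond orders sum to 3 (valence 4) → 1 H
  atom 7: C, bond orders sum to 4 (valence 4) → 0 H
  atom 8: N, bond orders sum to 1 (valence 3) → 2 H
  atom 9: O, bond orders sum to 2 (valence 2) → 0 H
  atom 10: C, bond orders sum to 3 (valence 4) → 1 H
  atom 11: Cl (halogen, monovalent) → 0 H
  atom 12: C, bond orders sum to 2 (valence 4) → 2 H
  atom 13: C, bond orders sum to 2 (valence 4) → 2 H
Totals → C:8, H:13, Cl:1, N:2, O:2.

C8H13ClN2O2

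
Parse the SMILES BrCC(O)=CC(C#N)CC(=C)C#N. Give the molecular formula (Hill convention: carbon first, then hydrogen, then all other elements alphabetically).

C9H9BrN2O

Walk through each heavy atom and fill implicit hydrogens from standard valence (C 4, N 3, O 2, S 2, halogen 1):
  atom 1: Br (halogen, monovalent) → 0 H
  atom 2: C, bond orders sum to 2 (valence 4) → 2 H
  atom 3: C, bond orders sum to 4 (valence 4) → 0 H
  atom 4: O, bond orders sum to 1 (valence 2) → 1 H
  atom 5: C, bond orders sum to 3 (valence 4) → 1 H
  atom 6: C, bond orders sum to 3 (valence 4) → 1 H
  atom 7: C, bond orders sum to 4 (valence 4) → 0 H
  atom 8: N, bond orders sum to 3 (valence 3) → 0 H
  atom 9: C, bond orders sum to 2 (valence 4) → 2 H
  atom 10: C, bond orders sum to 4 (valence 4) → 0 H
  atom 11: C, bond orders sum to 2 (valence 4) → 2 H
  atom 12: C, bond orders sum to 4 (valence 4) → 0 H
  atom 13: N, bond orders sum to 3 (valence 3) → 0 H
Totals → C:9, H:9, Br:1, N:2, O:1.
In Hill order: C9H9BrN2O.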